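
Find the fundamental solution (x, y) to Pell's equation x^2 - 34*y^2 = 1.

(x, y) = (35, 6)

First expand sqrt(34) as a continued fraction. With x_i = (sqrt(34) + m_i)/d_i and (m_0, d_0) = (0, 1): a_0 = floor(sqrt(34)) = 5, since 5^2 = 25 <= 34 < 36 = 6^2.
Iterate m_{i+1} = d_i*a_i - m_i, d_{i+1} = (34 - m_{i+1}^2)/d_i, a_{i+1} = floor((a_0 + m_{i+1})/d_{i+1}):
  m_1 = 1*5 - 0 = 5, d_1 = (34 - 5^2)/1 = 9/1 = 9, a_1 = floor((5 + 5)/9) = 1.
  m_2 = 9*1 - 5 = 4, d_2 = (34 - 4^2)/9 = 18/9 = 2, a_2 = floor((5 + 4)/2) = 4.
  m_3 = 2*4 - 4 = 4, d_3 = (34 - 4^2)/2 = 18/2 = 9, a_3 = floor((5 + 4)/9) = 1.
  m_4 = 9*1 - 4 = 5, d_4 = (34 - 5^2)/9 = 9/9 = 1, a_4 = floor((5 + 5)/1) = 10.
  m_5 = 1*10 - 5 = 5, d_5 = (34 - 5^2)/1 = 9/1 = 9: (m_5, d_5) = (m_1, d_1) = (5, 9), so from here the quotients repeat a_1, ..., a_4; the period length is 4.
So sqrt(34) = [5; (1, 4, 1, 10)] with period length k = 4.
k is even, so the fundamental solution of x^2 - 34y^2 = 1 is (p_{k-1}, q_{k-1}) = (p_3, q_3); compute convergents through index 3.
Convergents (p_i = a_i*p_{i-1} + p_{i-2}, q_i = a_i*q_{i-1} + q_{i-2} with p_{-2}=0, p_{-1}=1, q_{-2}=1, q_{-1}=0):
  i=0: a_0=5, p_0 = 5*1 + 0 = 5, q_0 = 5*0 + 1 = 1.
  i=1: a_1=1, p_1 = 1*5 + 1 = 6, q_1 = 1*1 + 0 = 1.
  i=2: a_2=4, p_2 = 4*6 + 5 = 29, q_2 = 4*1 + 1 = 5.
  i=3: a_3=1, p_3 = 1*29 + 6 = 35, q_3 = 1*5 + 1 = 6.
Check: 35^2 - 34*6^2 = 1225 - 1224 = 1, so (x, y) = (35, 6) solves the equation, and by the theorem it is the least positive solution.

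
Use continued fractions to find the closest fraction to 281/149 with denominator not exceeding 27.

49/26

Expand x = 281/149 as a continued fraction with the Euclidean algorithm:
  281 = 1*149 + 132, so a_0 = 1.
  149 = 1*132 + 17, so a_1 = 1.
  132 = 7*17 + 13, so a_2 = 7.
  17 = 1*13 + 4, so a_3 = 1.
  13 = 3*4 + 1, so a_4 = 3.
  4 = 4*1 + 0, so a_5 = 4.
so x = [1; 1, 7, 1, 3, 4].
Convergents (p_i = a_i*p_{i-1} + p_{i-2}, q_i = a_i*q_{i-1} + q_{i-2} with p_{-2}=0, p_{-1}=1, q_{-2}=1, q_{-1}=0), until the denominator exceeds 27:
  i=0: a_0=1, p_0 = 1*1 + 0 = 1, q_0 = 1*0 + 1 = 1.
  i=1: a_1=1, p_1 = 1*1 + 1 = 2, q_1 = 1*1 + 0 = 1.
  i=2: a_2=7, p_2 = 7*2 + 1 = 15, q_2 = 7*1 + 1 = 8.
  i=3: a_3=1, p_3 = 1*15 + 2 = 17, q_3 = 1*8 + 1 = 9.
  i=4: a_4=3, p_4 = 3*17 + 15 = 66, q_4 = 3*9 + 8 = 35.
q_4 = 35 > 27, so the last convergent with denominator <= 27 is p_3/q_3 = 17/9.
The closest fraction with denominator <= 27 is either p_3/q_3 or the intermediate fraction (k*p_3 + p_2)/(k*q_3 + q_2) with the largest k >= 1 whose denominator stays <= 27; these approach x as k grows, and every other convergent or intermediate fraction in range is farther away.
Largest k: floor((27 - q_2)/q_3) = floor((27 - 8)/9) = 2.
That gives (2*17 + 15)/(2*9 + 8) = 49/26.
Compare the errors: |x - 17/9| = |281*9 - 17*149|/(149*9) = 4/1341, and |x - 49/26| = |281*26 - 49*149|/(149*26) = 5/3874.
Cross-multiplying, 5*1341 = 6705 < 15496 = 4*3874, so 5/3874 is smaller: the intermediate fraction 49/26 is closer to x than 17/9.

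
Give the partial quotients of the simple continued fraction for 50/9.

[5; 1, 1, 4]

Run the Euclidean algorithm on 50 and 9; the successive quotients are the partial quotients a_0, a_1, ... (each step inverts the fractional part left over by the previous one):
  50 = 5*9 + 5, so a_0 = 5.
  9 = 1*5 + 4, so a_1 = 1.
  5 = 1*4 + 1, so a_2 = 1.
  4 = 4*1 + 0, so a_3 = 4.
The remainder reaches 0 after 4 divisions, so the expansion has 4 partial quotients, read off in order.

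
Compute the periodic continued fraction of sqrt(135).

Write x_i = (sqrt(135) + m_i)/d_i with (m_0, d_0) = (0, 1). a_0 = floor(sqrt(135)) = 11, since 11^2 = 121 <= 135 < 144 = 12^2.
Iterate m_{i+1} = d_i*a_i - m_i, d_{i+1} = (135 - m_{i+1}^2)/d_i, a_{i+1} = floor((a_0 + m_{i+1})/d_{i+1}):
  m_1 = 1*11 - 0 = 11, d_1 = (135 - 11^2)/1 = 14/1 = 14, a_1 = floor((11 + 11)/14) = 1.
  m_2 = 14*1 - 11 = 3, d_2 = (135 - 3^2)/14 = 126/14 = 9, a_2 = floor((11 + 3)/9) = 1.
  m_3 = 9*1 - 3 = 6, d_3 = (135 - 6^2)/9 = 99/9 = 11, a_3 = floor((11 + 6)/11) = 1.
  m_4 = 11*1 - 6 = 5, d_4 = (135 - 5^2)/11 = 110/11 = 10, a_4 = floor((11 + 5)/10) = 1.
  m_5 = 10*1 - 5 = 5, d_5 = (135 - 5^2)/10 = 110/10 = 11, a_5 = floor((11 + 5)/11) = 1.
  m_6 = 11*1 - 5 = 6, d_6 = (135 - 6^2)/11 = 99/11 = 9, a_6 = floor((11 + 6)/9) = 1.
  m_7 = 9*1 - 6 = 3, d_7 = (135 - 3^2)/9 = 126/9 = 14, a_7 = floor((11 + 3)/14) = 1.
  m_8 = 14*1 - 3 = 11, d_8 = (135 - 11^2)/14 = 14/14 = 1, a_8 = floor((11 + 11)/1) = 22.
  m_9 = 1*22 - 11 = 11, d_9 = (135 - 11^2)/1 = 14/1 = 14: (m_9, d_9) = (m_1, d_1) = (11, 14), so from here the quotients repeat a_1, ..., a_8; the period length is 8.
Hence the expansion of sqrt(135) is a_0 = 11 followed by the repeating block 1, 1, 1, 1, 1, 1, 1, 22 (period 8).

[11; (1, 1, 1, 1, 1, 1, 1, 22)]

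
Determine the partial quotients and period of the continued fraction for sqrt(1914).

[43; (1, 2, 1, 86)]

Write x_i = (sqrt(1914) + m_i)/d_i with (m_0, d_0) = (0, 1). a_0 = floor(sqrt(1914)) = 43, since 43^2 = 1849 <= 1914 < 1936 = 44^2.
Iterate m_{i+1} = d_i*a_i - m_i, d_{i+1} = (1914 - m_{i+1}^2)/d_i, a_{i+1} = floor((a_0 + m_{i+1})/d_{i+1}):
  m_1 = 1*43 - 0 = 43, d_1 = (1914 - 43^2)/1 = 65/1 = 65, a_1 = floor((43 + 43)/65) = 1.
  m_2 = 65*1 - 43 = 22, d_2 = (1914 - 22^2)/65 = 1430/65 = 22, a_2 = floor((43 + 22)/22) = 2.
  m_3 = 22*2 - 22 = 22, d_3 = (1914 - 22^2)/22 = 1430/22 = 65, a_3 = floor((43 + 22)/65) = 1.
  m_4 = 65*1 - 22 = 43, d_4 = (1914 - 43^2)/65 = 65/65 = 1, a_4 = floor((43 + 43)/1) = 86.
  m_5 = 1*86 - 43 = 43, d_5 = (1914 - 43^2)/1 = 65/1 = 65: (m_5, d_5) = (m_1, d_1) = (43, 65), so from here the quotients repeat a_1, ..., a_4; the period length is 4.
Hence the expansion of sqrt(1914) is a_0 = 43 followed by the repeating block 1, 2, 1, 86 (period 4).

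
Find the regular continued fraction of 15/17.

[0; 1, 7, 2]

Run the Euclidean algorithm on 15 and 17; the successive quotients are the partial quotients a_0, a_1, ... (each step inverts the fractional part left over by the previous one):
  15 = 0*17 + 15, so a_0 = 0.
  17 = 1*15 + 2, so a_1 = 1.
  15 = 7*2 + 1, so a_2 = 7.
  2 = 2*1 + 0, so a_3 = 2.
The remainder reaches 0 after 4 divisions, so the expansion has 4 partial quotients, read off in order.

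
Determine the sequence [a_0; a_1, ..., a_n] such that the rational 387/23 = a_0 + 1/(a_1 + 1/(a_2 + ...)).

Run the Euclidean algorithm on 387 and 23; the successive quotients are the partial quotients a_0, a_1, ... (each step inverts the fractional part left over by the previous one):
  387 = 16*23 + 19, so a_0 = 16.
  23 = 1*19 + 4, so a_1 = 1.
  19 = 4*4 + 3, so a_2 = 4.
  4 = 1*3 + 1, so a_3 = 1.
  3 = 3*1 + 0, so a_4 = 3.
The remainder reaches 0 after 5 divisions, so the expansion has 5 partial quotients, read off in order.

[16; 1, 4, 1, 3]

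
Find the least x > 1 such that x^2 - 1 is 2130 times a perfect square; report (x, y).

First expand sqrt(2130) as a continued fraction. With x_i = (sqrt(2130) + m_i)/d_i and (m_0, d_0) = (0, 1): a_0 = floor(sqrt(2130)) = 46, since 46^2 = 2116 <= 2130 < 2209 = 47^2.
Iterate m_{i+1} = d_i*a_i - m_i, d_{i+1} = (2130 - m_{i+1}^2)/d_i, a_{i+1} = floor((a_0 + m_{i+1})/d_{i+1}):
  m_1 = 1*46 - 0 = 46, d_1 = (2130 - 46^2)/1 = 14/1 = 14, a_1 = floor((46 + 46)/14) = 6.
  m_2 = 14*6 - 46 = 38, d_2 = (2130 - 38^2)/14 = 686/14 = 49, a_2 = floor((46 + 38)/49) = 1.
  m_3 = 49*1 - 38 = 11, d_3 = (2130 - 11^2)/49 = 2009/49 = 41, a_3 = floor((46 + 11)/41) = 1.
  m_4 = 41*1 - 11 = 30, d_4 = (2130 - 30^2)/41 = 1230/41 = 30, a_4 = floor((46 + 30)/30) = 2.
  m_5 = 30*2 - 30 = 30, d_5 = (2130 - 30^2)/30 = 1230/30 = 41, a_5 = floor((46 + 30)/41) = 1.
  m_6 = 41*1 - 30 = 11, d_6 = (2130 - 11^2)/41 = 2009/41 = 49, a_6 = floor((46 + 11)/49) = 1.
  m_7 = 49*1 - 11 = 38, d_7 = (2130 - 38^2)/49 = 686/49 = 14, a_7 = floor((46 + 38)/14) = 6.
  m_8 = 14*6 - 38 = 46, d_8 = (2130 - 46^2)/14 = 14/14 = 1, a_8 = floor((46 + 46)/1) = 92.
  m_9 = 1*92 - 46 = 46, d_9 = (2130 - 46^2)/1 = 14/1 = 14: (m_9, d_9) = (m_1, d_1) = (46, 14), so from here the quotients repeat a_1, ..., a_8; the period length is 8.
So sqrt(2130) = [46; (6, 1, 1, 2, 1, 1, 6, 92)] with period length k = 8.
k is even, so the fundamental solution of x^2 - 2130y^2 = 1 is (p_{k-1}, q_{k-1}) = (p_7, q_7); compute convergents through index 7.
Convergents (p_i = a_i*p_{i-1} + p_{i-2}, q_i = a_i*q_{i-1} + q_{i-2} with p_{-2}=0, p_{-1}=1, q_{-2}=1, q_{-1}=0):
  i=0: a_0=46, p_0 = 46*1 + 0 = 46, q_0 = 46*0 + 1 = 1.
  i=1: a_1=6, p_1 = 6*46 + 1 = 277, q_1 = 6*1 + 0 = 6.
  i=2: a_2=1, p_2 = 1*277 + 46 = 323, q_2 = 1*6 + 1 = 7.
  i=3: a_3=1, p_3 = 1*323 + 277 = 600, q_3 = 1*7 + 6 = 13.
  i=4: a_4=2, p_4 = 2*600 + 323 = 1523, q_4 = 2*13 + 7 = 33.
  i=5: a_5=1, p_5 = 1*1523 + 600 = 2123, q_5 = 1*33 + 13 = 46.
  i=6: a_6=1, p_6 = 1*2123 + 1523 = 3646, q_6 = 1*46 + 33 = 79.
  i=7: a_7=6, p_7 = 6*3646 + 2123 = 23999, q_7 = 6*79 + 46 = 520.
Check: 23999^2 - 2130*520^2 = 575952001 - 575952000 = 1, so (x, y) = (23999, 520) solves the equation, and by the theorem it is the least positive solution.

(x, y) = (23999, 520)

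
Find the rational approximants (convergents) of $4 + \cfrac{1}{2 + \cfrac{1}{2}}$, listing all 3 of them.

4/1, 9/2, 22/5

Using the convergent recurrence p_i = a_i*p_{i-1} + p_{i-2}, q_i = a_i*q_{i-1} + q_{i-2} with p_{-2}=0, p_{-1}=1, q_{-2}=1, q_{-1}=0:
  i=0: a_0=4, p_0 = 4*1 + 0 = 4, q_0 = 4*0 + 1 = 1.
  i=1: a_1=2, p_1 = 2*4 + 1 = 9, q_1 = 2*1 + 0 = 2.
  i=2: a_2=2, p_2 = 2*9 + 4 = 22, q_2 = 2*2 + 1 = 5.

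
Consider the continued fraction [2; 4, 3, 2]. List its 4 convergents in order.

2/1, 9/4, 29/13, 67/30

Using the convergent recurrence p_i = a_i*p_{i-1} + p_{i-2}, q_i = a_i*q_{i-1} + q_{i-2} with p_{-2}=0, p_{-1}=1, q_{-2}=1, q_{-1}=0:
  i=0: a_0=2, p_0 = 2*1 + 0 = 2, q_0 = 2*0 + 1 = 1.
  i=1: a_1=4, p_1 = 4*2 + 1 = 9, q_1 = 4*1 + 0 = 4.
  i=2: a_2=3, p_2 = 3*9 + 2 = 29, q_2 = 3*4 + 1 = 13.
  i=3: a_3=2, p_3 = 2*29 + 9 = 67, q_3 = 2*13 + 4 = 30.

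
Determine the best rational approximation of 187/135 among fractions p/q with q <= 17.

Expand x = 187/135 as a continued fraction with the Euclidean algorithm:
  187 = 1*135 + 52, so a_0 = 1.
  135 = 2*52 + 31, so a_1 = 2.
  52 = 1*31 + 21, so a_2 = 1.
  31 = 1*21 + 10, so a_3 = 1.
  21 = 2*10 + 1, so a_4 = 2.
  10 = 10*1 + 0, so a_5 = 10.
so x = [1; 2, 1, 1, 2, 10].
Convergents (p_i = a_i*p_{i-1} + p_{i-2}, q_i = a_i*q_{i-1} + q_{i-2} with p_{-2}=0, p_{-1}=1, q_{-2}=1, q_{-1}=0), until the denominator exceeds 17:
  i=0: a_0=1, p_0 = 1*1 + 0 = 1, q_0 = 1*0 + 1 = 1.
  i=1: a_1=2, p_1 = 2*1 + 1 = 3, q_1 = 2*1 + 0 = 2.
  i=2: a_2=1, p_2 = 1*3 + 1 = 4, q_2 = 1*2 + 1 = 3.
  i=3: a_3=1, p_3 = 1*4 + 3 = 7, q_3 = 1*3 + 2 = 5.
  i=4: a_4=2, p_4 = 2*7 + 4 = 18, q_4 = 2*5 + 3 = 13.
  i=5: a_5=10, p_5 = 10*18 + 7 = 187, q_5 = 10*13 + 5 = 135.
q_5 = 135 > 17, so the last convergent with denominator <= 17 is p_4/q_4 = 18/13.
The closest fraction with denominator <= 17 is either p_4/q_4 or the intermediate fraction (k*p_4 + p_3)/(k*q_4 + q_3) with the largest k >= 1 whose denominator stays <= 17; these approach x as k grows, and every other convergent or intermediate fraction in range is farther away.
Largest k: floor((17 - q_3)/q_4) = floor((17 - 5)/13) = 0.
Since k = 0, no intermediate fraction beyond p_4/q_4 has denominator <= 17, so the convergent 18/13 is the closest (its error is |187*13 - 18*135|/(135*13) = 1/1755).

18/13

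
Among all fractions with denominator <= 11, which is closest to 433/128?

27/8

Expand x = 433/128 as a continued fraction with the Euclidean algorithm:
  433 = 3*128 + 49, so a_0 = 3.
  128 = 2*49 + 30, so a_1 = 2.
  49 = 1*30 + 19, so a_2 = 1.
  30 = 1*19 + 11, so a_3 = 1.
  19 = 1*11 + 8, so a_4 = 1.
  11 = 1*8 + 3, so a_5 = 1.
  8 = 2*3 + 2, so a_6 = 2.
  3 = 1*2 + 1, so a_7 = 1.
  2 = 2*1 + 0, so a_8 = 2.
so x = [3; 2, 1, 1, 1, 1, 2, 1, 2].
Convergents (p_i = a_i*p_{i-1} + p_{i-2}, q_i = a_i*q_{i-1} + q_{i-2} with p_{-2}=0, p_{-1}=1, q_{-2}=1, q_{-1}=0), until the denominator exceeds 11:
  i=0: a_0=3, p_0 = 3*1 + 0 = 3, q_0 = 3*0 + 1 = 1.
  i=1: a_1=2, p_1 = 2*3 + 1 = 7, q_1 = 2*1 + 0 = 2.
  i=2: a_2=1, p_2 = 1*7 + 3 = 10, q_2 = 1*2 + 1 = 3.
  i=3: a_3=1, p_3 = 1*10 + 7 = 17, q_3 = 1*3 + 2 = 5.
  i=4: a_4=1, p_4 = 1*17 + 10 = 27, q_4 = 1*5 + 3 = 8.
  i=5: a_5=1, p_5 = 1*27 + 17 = 44, q_5 = 1*8 + 5 = 13.
q_5 = 13 > 11, so the last convergent with denominator <= 11 is p_4/q_4 = 27/8.
The closest fraction with denominator <= 11 is either p_4/q_4 or the intermediate fraction (k*p_4 + p_3)/(k*q_4 + q_3) with the largest k >= 1 whose denominator stays <= 11; these approach x as k grows, and every other convergent or intermediate fraction in range is farther away.
Largest k: floor((11 - q_3)/q_4) = floor((11 - 5)/8) = 0.
Since k = 0, no intermediate fraction beyond p_4/q_4 has denominator <= 11, so the convergent 27/8 is the closest (its error is |433*8 - 27*128|/(128*8) = 8/1024).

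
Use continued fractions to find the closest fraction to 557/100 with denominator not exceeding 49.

39/7

Expand x = 557/100 as a continued fraction with the Euclidean algorithm:
  557 = 5*100 + 57, so a_0 = 5.
  100 = 1*57 + 43, so a_1 = 1.
  57 = 1*43 + 14, so a_2 = 1.
  43 = 3*14 + 1, so a_3 = 3.
  14 = 14*1 + 0, so a_4 = 14.
so x = [5; 1, 1, 3, 14].
Convergents (p_i = a_i*p_{i-1} + p_{i-2}, q_i = a_i*q_{i-1} + q_{i-2} with p_{-2}=0, p_{-1}=1, q_{-2}=1, q_{-1}=0), until the denominator exceeds 49:
  i=0: a_0=5, p_0 = 5*1 + 0 = 5, q_0 = 5*0 + 1 = 1.
  i=1: a_1=1, p_1 = 1*5 + 1 = 6, q_1 = 1*1 + 0 = 1.
  i=2: a_2=1, p_2 = 1*6 + 5 = 11, q_2 = 1*1 + 1 = 2.
  i=3: a_3=3, p_3 = 3*11 + 6 = 39, q_3 = 3*2 + 1 = 7.
  i=4: a_4=14, p_4 = 14*39 + 11 = 557, q_4 = 14*7 + 2 = 100.
q_4 = 100 > 49, so the last convergent with denominator <= 49 is p_3/q_3 = 39/7.
The closest fraction with denominator <= 49 is either p_3/q_3 or the intermediate fraction (k*p_3 + p_2)/(k*q_3 + q_2) with the largest k >= 1 whose denominator stays <= 49; these approach x as k grows, and every other convergent or intermediate fraction in range is farther away.
Largest k: floor((49 - q_2)/q_3) = floor((49 - 2)/7) = 6.
That gives (6*39 + 11)/(6*7 + 2) = 245/44.
Compare the errors: |x - 39/7| = |557*7 - 39*100|/(100*7) = 1/700, and |x - 245/44| = |557*44 - 245*100|/(100*44) = 8/4400.
Cross-multiplying, 1*4400 = 4400 < 5600 = 8*700, so 1/700 is smaller: the convergent 39/7 is closer to x than 245/44.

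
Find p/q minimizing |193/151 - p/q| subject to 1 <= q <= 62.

23/18

Expand x = 193/151 as a continued fraction with the Euclidean algorithm:
  193 = 1*151 + 42, so a_0 = 1.
  151 = 3*42 + 25, so a_1 = 3.
  42 = 1*25 + 17, so a_2 = 1.
  25 = 1*17 + 8, so a_3 = 1.
  17 = 2*8 + 1, so a_4 = 2.
  8 = 8*1 + 0, so a_5 = 8.
so x = [1; 3, 1, 1, 2, 8].
Convergents (p_i = a_i*p_{i-1} + p_{i-2}, q_i = a_i*q_{i-1} + q_{i-2} with p_{-2}=0, p_{-1}=1, q_{-2}=1, q_{-1}=0), until the denominator exceeds 62:
  i=0: a_0=1, p_0 = 1*1 + 0 = 1, q_0 = 1*0 + 1 = 1.
  i=1: a_1=3, p_1 = 3*1 + 1 = 4, q_1 = 3*1 + 0 = 3.
  i=2: a_2=1, p_2 = 1*4 + 1 = 5, q_2 = 1*3 + 1 = 4.
  i=3: a_3=1, p_3 = 1*5 + 4 = 9, q_3 = 1*4 + 3 = 7.
  i=4: a_4=2, p_4 = 2*9 + 5 = 23, q_4 = 2*7 + 4 = 18.
  i=5: a_5=8, p_5 = 8*23 + 9 = 193, q_5 = 8*18 + 7 = 151.
q_5 = 151 > 62, so the last convergent with denominator <= 62 is p_4/q_4 = 23/18.
The closest fraction with denominator <= 62 is either p_4/q_4 or the intermediate fraction (k*p_4 + p_3)/(k*q_4 + q_3) with the largest k >= 1 whose denominator stays <= 62; these approach x as k grows, and every other convergent or intermediate fraction in range is farther away.
Largest k: floor((62 - q_3)/q_4) = floor((62 - 7)/18) = 3.
That gives (3*23 + 9)/(3*18 + 7) = 78/61.
Compare the errors: |x - 23/18| = |193*18 - 23*151|/(151*18) = 1/2718, and |x - 78/61| = |193*61 - 78*151|/(151*61) = 5/9211.
Cross-multiplying, 1*9211 = 9211 < 13590 = 5*2718, so 1/2718 is smaller: the convergent 23/18 is closer to x than 78/61.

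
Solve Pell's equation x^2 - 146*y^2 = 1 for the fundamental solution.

(x, y) = (145, 12)

First expand sqrt(146) as a continued fraction. With x_i = (sqrt(146) + m_i)/d_i and (m_0, d_0) = (0, 1): a_0 = floor(sqrt(146)) = 12, since 12^2 = 144 <= 146 < 169 = 13^2.
Iterate m_{i+1} = d_i*a_i - m_i, d_{i+1} = (146 - m_{i+1}^2)/d_i, a_{i+1} = floor((a_0 + m_{i+1})/d_{i+1}):
  m_1 = 1*12 - 0 = 12, d_1 = (146 - 12^2)/1 = 2/1 = 2, a_1 = floor((12 + 12)/2) = 12.
  m_2 = 2*12 - 12 = 12, d_2 = (146 - 12^2)/2 = 2/2 = 1, a_2 = floor((12 + 12)/1) = 24.
  m_3 = 1*24 - 12 = 12, d_3 = (146 - 12^2)/1 = 2/1 = 2: (m_3, d_3) = (m_1, d_1) = (12, 2), so from here the quotients repeat a_1, a_2; the period length is 2.
So sqrt(146) = [12; (12, 24)] with period length k = 2.
k is even, so the fundamental solution of x^2 - 146y^2 = 1 is (p_{k-1}, q_{k-1}) = (p_1, q_1); compute convergents through index 1.
Convergents (p_i = a_i*p_{i-1} + p_{i-2}, q_i = a_i*q_{i-1} + q_{i-2} with p_{-2}=0, p_{-1}=1, q_{-2}=1, q_{-1}=0):
  i=0: a_0=12, p_0 = 12*1 + 0 = 12, q_0 = 12*0 + 1 = 1.
  i=1: a_1=12, p_1 = 12*12 + 1 = 145, q_1 = 12*1 + 0 = 12.
Check: 145^2 - 146*12^2 = 21025 - 21024 = 1, so (x, y) = (145, 12) solves the equation, and by the theorem it is the least positive solution.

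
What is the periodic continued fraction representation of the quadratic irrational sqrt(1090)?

Write x_i = (sqrt(1090) + m_i)/d_i with (m_0, d_0) = (0, 1). a_0 = floor(sqrt(1090)) = 33, since 33^2 = 1089 <= 1090 < 1156 = 34^2.
Iterate m_{i+1} = d_i*a_i - m_i, d_{i+1} = (1090 - m_{i+1}^2)/d_i, a_{i+1} = floor((a_0 + m_{i+1})/d_{i+1}):
  m_1 = 1*33 - 0 = 33, d_1 = (1090 - 33^2)/1 = 1/1 = 1, a_1 = floor((33 + 33)/1) = 66.
  m_2 = 1*66 - 33 = 33, d_2 = (1090 - 33^2)/1 = 1/1 = 1: (m_2, d_2) = (m_1, d_1) = (33, 1), so from here the quotient a_1 repeats; the period length is 1.
Hence the expansion of sqrt(1090) is a_0 = 33 followed by the repeating block 66 (period 1).

[33; (66)]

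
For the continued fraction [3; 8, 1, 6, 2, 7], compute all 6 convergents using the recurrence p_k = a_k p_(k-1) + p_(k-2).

Using the convergent recurrence p_i = a_i*p_{i-1} + p_{i-2}, q_i = a_i*q_{i-1} + q_{i-2} with p_{-2}=0, p_{-1}=1, q_{-2}=1, q_{-1}=0:
  i=0: a_0=3, p_0 = 3*1 + 0 = 3, q_0 = 3*0 + 1 = 1.
  i=1: a_1=8, p_1 = 8*3 + 1 = 25, q_1 = 8*1 + 0 = 8.
  i=2: a_2=1, p_2 = 1*25 + 3 = 28, q_2 = 1*8 + 1 = 9.
  i=3: a_3=6, p_3 = 6*28 + 25 = 193, q_3 = 6*9 + 8 = 62.
  i=4: a_4=2, p_4 = 2*193 + 28 = 414, q_4 = 2*62 + 9 = 133.
  i=5: a_5=7, p_5 = 7*414 + 193 = 3091, q_5 = 7*133 + 62 = 993.

3/1, 25/8, 28/9, 193/62, 414/133, 3091/993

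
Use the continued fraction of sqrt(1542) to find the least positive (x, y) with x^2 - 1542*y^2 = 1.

First expand sqrt(1542) as a continued fraction. With x_i = (sqrt(1542) + m_i)/d_i and (m_0, d_0) = (0, 1): a_0 = floor(sqrt(1542)) = 39, since 39^2 = 1521 <= 1542 < 1600 = 40^2.
Iterate m_{i+1} = d_i*a_i - m_i, d_{i+1} = (1542 - m_{i+1}^2)/d_i, a_{i+1} = floor((a_0 + m_{i+1})/d_{i+1}):
  m_1 = 1*39 - 0 = 39, d_1 = (1542 - 39^2)/1 = 21/1 = 21, a_1 = floor((39 + 39)/21) = 3.
  m_2 = 21*3 - 39 = 24, d_2 = (1542 - 24^2)/21 = 966/21 = 46, a_2 = floor((39 + 24)/46) = 1.
  m_3 = 46*1 - 24 = 22, d_3 = (1542 - 22^2)/46 = 1058/46 = 23, a_3 = floor((39 + 22)/23) = 2.
  m_4 = 23*2 - 22 = 24, d_4 = (1542 - 24^2)/23 = 966/23 = 42, a_4 = floor((39 + 24)/42) = 1.
  m_5 = 42*1 - 24 = 18, d_5 = (1542 - 18^2)/42 = 1218/42 = 29, a_5 = floor((39 + 18)/29) = 1.
  m_6 = 29*1 - 18 = 11, d_6 = (1542 - 11^2)/29 = 1421/29 = 49, a_6 = floor((39 + 11)/49) = 1.
  m_7 = 49*1 - 11 = 38, d_7 = (1542 - 38^2)/49 = 98/49 = 2, a_7 = floor((39 + 38)/2) = 38.
  m_8 = 2*38 - 38 = 38, d_8 = (1542 - 38^2)/2 = 98/2 = 49, a_8 = floor((39 + 38)/49) = 1.
  m_9 = 49*1 - 38 = 11, d_9 = (1542 - 11^2)/49 = 1421/49 = 29, a_9 = floor((39 + 11)/29) = 1.
  m_10 = 29*1 - 11 = 18, d_10 = (1542 - 18^2)/29 = 1218/29 = 42, a_10 = floor((39 + 18)/42) = 1.
  m_11 = 42*1 - 18 = 24, d_11 = (1542 - 24^2)/42 = 966/42 = 23, a_11 = floor((39 + 24)/23) = 2.
  m_12 = 23*2 - 24 = 22, d_12 = (1542 - 22^2)/23 = 1058/23 = 46, a_12 = floor((39 + 22)/46) = 1.
  m_13 = 46*1 - 22 = 24, d_13 = (1542 - 24^2)/46 = 966/46 = 21, a_13 = floor((39 + 24)/21) = 3.
  m_14 = 21*3 - 24 = 39, d_14 = (1542 - 39^2)/21 = 21/21 = 1, a_14 = floor((39 + 39)/1) = 78.
  m_15 = 1*78 - 39 = 39, d_15 = (1542 - 39^2)/1 = 21/1 = 21: (m_15, d_15) = (m_1, d_1) = (39, 21), so from here the quotients repeat a_1, ..., a_14; the period length is 14.
So sqrt(1542) = [39; (3, 1, 2, 1, 1, 1, 38, 1, 1, 1, 2, 1, 3, 78)] with period length k = 14.
k is even, so the fundamental solution of x^2 - 1542y^2 = 1 is (p_{k-1}, q_{k-1}) = (p_13, q_13); compute convergents through index 13.
Convergents (p_i = a_i*p_{i-1} + p_{i-2}, q_i = a_i*q_{i-1} + q_{i-2} with p_{-2}=0, p_{-1}=1, q_{-2}=1, q_{-1}=0):
  i=0: a_0=39, p_0 = 39*1 + 0 = 39, q_0 = 39*0 + 1 = 1.
  i=1: a_1=3, p_1 = 3*39 + 1 = 118, q_1 = 3*1 + 0 = 3.
  i=2: a_2=1, p_2 = 1*118 + 39 = 157, q_2 = 1*3 + 1 = 4.
  i=3: a_3=2, p_3 = 2*157 + 118 = 432, q_3 = 2*4 + 3 = 11.
  i=4: a_4=1, p_4 = 1*432 + 157 = 589, q_4 = 1*11 + 4 = 15.
  i=5: a_5=1, p_5 = 1*589 + 432 = 1021, q_5 = 1*15 + 11 = 26.
  i=6: a_6=1, p_6 = 1*1021 + 589 = 1610, q_6 = 1*26 + 15 = 41.
  i=7: a_7=38, p_7 = 38*1610 + 1021 = 62201, q_7 = 38*41 + 26 = 1584.
  i=8: a_8=1, p_8 = 1*62201 + 1610 = 63811, q_8 = 1*1584 + 41 = 1625.
  i=9: a_9=1, p_9 = 1*63811 + 62201 = 126012, q_9 = 1*1625 + 1584 = 3209.
  i=10: a_10=1, p_10 = 1*126012 + 63811 = 189823, q_10 = 1*3209 + 1625 = 4834.
  i=11: a_11=2, p_11 = 2*189823 + 126012 = 505658, q_11 = 2*4834 + 3209 = 12877.
  i=12: a_12=1, p_12 = 1*505658 + 189823 = 695481, q_12 = 1*12877 + 4834 = 17711.
  i=13: a_13=3, p_13 = 3*695481 + 505658 = 2592101, q_13 = 3*17711 + 12877 = 66010.
Check: 2592101^2 - 1542*66010^2 = 6718987594201 - 6718987594200 = 1, so (x, y) = (2592101, 66010) solves the equation, and by the theorem it is the least positive solution.

(x, y) = (2592101, 66010)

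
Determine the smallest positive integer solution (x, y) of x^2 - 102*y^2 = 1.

First expand sqrt(102) as a continued fraction. With x_i = (sqrt(102) + m_i)/d_i and (m_0, d_0) = (0, 1): a_0 = floor(sqrt(102)) = 10, since 10^2 = 100 <= 102 < 121 = 11^2.
Iterate m_{i+1} = d_i*a_i - m_i, d_{i+1} = (102 - m_{i+1}^2)/d_i, a_{i+1} = floor((a_0 + m_{i+1})/d_{i+1}):
  m_1 = 1*10 - 0 = 10, d_1 = (102 - 10^2)/1 = 2/1 = 2, a_1 = floor((10 + 10)/2) = 10.
  m_2 = 2*10 - 10 = 10, d_2 = (102 - 10^2)/2 = 2/2 = 1, a_2 = floor((10 + 10)/1) = 20.
  m_3 = 1*20 - 10 = 10, d_3 = (102 - 10^2)/1 = 2/1 = 2: (m_3, d_3) = (m_1, d_1) = (10, 2), so from here the quotients repeat a_1, a_2; the period length is 2.
So sqrt(102) = [10; (10, 20)] with period length k = 2.
k is even, so the fundamental solution of x^2 - 102y^2 = 1 is (p_{k-1}, q_{k-1}) = (p_1, q_1); compute convergents through index 1.
Convergents (p_i = a_i*p_{i-1} + p_{i-2}, q_i = a_i*q_{i-1} + q_{i-2} with p_{-2}=0, p_{-1}=1, q_{-2}=1, q_{-1}=0):
  i=0: a_0=10, p_0 = 10*1 + 0 = 10, q_0 = 10*0 + 1 = 1.
  i=1: a_1=10, p_1 = 10*10 + 1 = 101, q_1 = 10*1 + 0 = 10.
Check: 101^2 - 102*10^2 = 10201 - 10200 = 1, so (x, y) = (101, 10) solves the equation, and by the theorem it is the least positive solution.

(x, y) = (101, 10)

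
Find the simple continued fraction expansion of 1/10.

[0; 10]

Run the Euclidean algorithm on 1 and 10; the successive quotients are the partial quotients a_0, a_1, ... (each step inverts the fractional part left over by the previous one):
  1 = 0*10 + 1, so a_0 = 0.
  10 = 10*1 + 0, so a_1 = 10.
The remainder reaches 0 after 2 divisions, so the expansion has 2 partial quotients, read off in order.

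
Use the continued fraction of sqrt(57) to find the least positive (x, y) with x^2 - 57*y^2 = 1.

First expand sqrt(57) as a continued fraction. With x_i = (sqrt(57) + m_i)/d_i and (m_0, d_0) = (0, 1): a_0 = floor(sqrt(57)) = 7, since 7^2 = 49 <= 57 < 64 = 8^2.
Iterate m_{i+1} = d_i*a_i - m_i, d_{i+1} = (57 - m_{i+1}^2)/d_i, a_{i+1} = floor((a_0 + m_{i+1})/d_{i+1}):
  m_1 = 1*7 - 0 = 7, d_1 = (57 - 7^2)/1 = 8/1 = 8, a_1 = floor((7 + 7)/8) = 1.
  m_2 = 8*1 - 7 = 1, d_2 = (57 - 1^2)/8 = 56/8 = 7, a_2 = floor((7 + 1)/7) = 1.
  m_3 = 7*1 - 1 = 6, d_3 = (57 - 6^2)/7 = 21/7 = 3, a_3 = floor((7 + 6)/3) = 4.
  m_4 = 3*4 - 6 = 6, d_4 = (57 - 6^2)/3 = 21/3 = 7, a_4 = floor((7 + 6)/7) = 1.
  m_5 = 7*1 - 6 = 1, d_5 = (57 - 1^2)/7 = 56/7 = 8, a_5 = floor((7 + 1)/8) = 1.
  m_6 = 8*1 - 1 = 7, d_6 = (57 - 7^2)/8 = 8/8 = 1, a_6 = floor((7 + 7)/1) = 14.
  m_7 = 1*14 - 7 = 7, d_7 = (57 - 7^2)/1 = 8/1 = 8: (m_7, d_7) = (m_1, d_1) = (7, 8), so from here the quotients repeat a_1, ..., a_6; the period length is 6.
So sqrt(57) = [7; (1, 1, 4, 1, 1, 14)] with period length k = 6.
k is even, so the fundamental solution of x^2 - 57y^2 = 1 is (p_{k-1}, q_{k-1}) = (p_5, q_5); compute convergents through index 5.
Convergents (p_i = a_i*p_{i-1} + p_{i-2}, q_i = a_i*q_{i-1} + q_{i-2} with p_{-2}=0, p_{-1}=1, q_{-2}=1, q_{-1}=0):
  i=0: a_0=7, p_0 = 7*1 + 0 = 7, q_0 = 7*0 + 1 = 1.
  i=1: a_1=1, p_1 = 1*7 + 1 = 8, q_1 = 1*1 + 0 = 1.
  i=2: a_2=1, p_2 = 1*8 + 7 = 15, q_2 = 1*1 + 1 = 2.
  i=3: a_3=4, p_3 = 4*15 + 8 = 68, q_3 = 4*2 + 1 = 9.
  i=4: a_4=1, p_4 = 1*68 + 15 = 83, q_4 = 1*9 + 2 = 11.
  i=5: a_5=1, p_5 = 1*83 + 68 = 151, q_5 = 1*11 + 9 = 20.
Check: 151^2 - 57*20^2 = 22801 - 22800 = 1, so (x, y) = (151, 20) solves the equation, and by the theorem it is the least positive solution.

(x, y) = (151, 20)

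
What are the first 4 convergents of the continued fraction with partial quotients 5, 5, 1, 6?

5/1, 26/5, 31/6, 212/41

Using the convergent recurrence p_i = a_i*p_{i-1} + p_{i-2}, q_i = a_i*q_{i-1} + q_{i-2} with p_{-2}=0, p_{-1}=1, q_{-2}=1, q_{-1}=0:
  i=0: a_0=5, p_0 = 5*1 + 0 = 5, q_0 = 5*0 + 1 = 1.
  i=1: a_1=5, p_1 = 5*5 + 1 = 26, q_1 = 5*1 + 0 = 5.
  i=2: a_2=1, p_2 = 1*26 + 5 = 31, q_2 = 1*5 + 1 = 6.
  i=3: a_3=6, p_3 = 6*31 + 26 = 212, q_3 = 6*6 + 5 = 41.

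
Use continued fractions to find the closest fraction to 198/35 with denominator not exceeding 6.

17/3

Expand x = 198/35 as a continued fraction with the Euclidean algorithm:
  198 = 5*35 + 23, so a_0 = 5.
  35 = 1*23 + 12, so a_1 = 1.
  23 = 1*12 + 11, so a_2 = 1.
  12 = 1*11 + 1, so a_3 = 1.
  11 = 11*1 + 0, so a_4 = 11.
so x = [5; 1, 1, 1, 11].
Convergents (p_i = a_i*p_{i-1} + p_{i-2}, q_i = a_i*q_{i-1} + q_{i-2} with p_{-2}=0, p_{-1}=1, q_{-2}=1, q_{-1}=0), until the denominator exceeds 6:
  i=0: a_0=5, p_0 = 5*1 + 0 = 5, q_0 = 5*0 + 1 = 1.
  i=1: a_1=1, p_1 = 1*5 + 1 = 6, q_1 = 1*1 + 0 = 1.
  i=2: a_2=1, p_2 = 1*6 + 5 = 11, q_2 = 1*1 + 1 = 2.
  i=3: a_3=1, p_3 = 1*11 + 6 = 17, q_3 = 1*2 + 1 = 3.
  i=4: a_4=11, p_4 = 11*17 + 11 = 198, q_4 = 11*3 + 2 = 35.
q_4 = 35 > 6, so the last convergent with denominator <= 6 is p_3/q_3 = 17/3.
The closest fraction with denominator <= 6 is either p_3/q_3 or the intermediate fraction (k*p_3 + p_2)/(k*q_3 + q_2) with the largest k >= 1 whose denominator stays <= 6; these approach x as k grows, and every other convergent or intermediate fraction in range is farther away.
Largest k: floor((6 - q_2)/q_3) = floor((6 - 2)/3) = 1.
That gives (1*17 + 11)/(1*3 + 2) = 28/5.
Compare the errors: |x - 17/3| = |198*3 - 17*35|/(35*3) = 1/105, and |x - 28/5| = |198*5 - 28*35|/(35*5) = 10/175.
Cross-multiplying, 1*175 = 175 < 1050 = 10*105, so 1/105 is smaller: the convergent 17/3 is closer to x than 28/5.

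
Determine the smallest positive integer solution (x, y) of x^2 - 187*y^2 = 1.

First expand sqrt(187) as a continued fraction. With x_i = (sqrt(187) + m_i)/d_i and (m_0, d_0) = (0, 1): a_0 = floor(sqrt(187)) = 13, since 13^2 = 169 <= 187 < 196 = 14^2.
Iterate m_{i+1} = d_i*a_i - m_i, d_{i+1} = (187 - m_{i+1}^2)/d_i, a_{i+1} = floor((a_0 + m_{i+1})/d_{i+1}):
  m_1 = 1*13 - 0 = 13, d_1 = (187 - 13^2)/1 = 18/1 = 18, a_1 = floor((13 + 13)/18) = 1.
  m_2 = 18*1 - 13 = 5, d_2 = (187 - 5^2)/18 = 162/18 = 9, a_2 = floor((13 + 5)/9) = 2.
  m_3 = 9*2 - 5 = 13, d_3 = (187 - 13^2)/9 = 18/9 = 2, a_3 = floor((13 + 13)/2) = 13.
  m_4 = 2*13 - 13 = 13, d_4 = (187 - 13^2)/2 = 18/2 = 9, a_4 = floor((13 + 13)/9) = 2.
  m_5 = 9*2 - 13 = 5, d_5 = (187 - 5^2)/9 = 162/9 = 18, a_5 = floor((13 + 5)/18) = 1.
  m_6 = 18*1 - 5 = 13, d_6 = (187 - 13^2)/18 = 18/18 = 1, a_6 = floor((13 + 13)/1) = 26.
  m_7 = 1*26 - 13 = 13, d_7 = (187 - 13^2)/1 = 18/1 = 18: (m_7, d_7) = (m_1, d_1) = (13, 18), so from here the quotients repeat a_1, ..., a_6; the period length is 6.
So sqrt(187) = [13; (1, 2, 13, 2, 1, 26)] with period length k = 6.
k is even, so the fundamental solution of x^2 - 187y^2 = 1 is (p_{k-1}, q_{k-1}) = (p_5, q_5); compute convergents through index 5.
Convergents (p_i = a_i*p_{i-1} + p_{i-2}, q_i = a_i*q_{i-1} + q_{i-2} with p_{-2}=0, p_{-1}=1, q_{-2}=1, q_{-1}=0):
  i=0: a_0=13, p_0 = 13*1 + 0 = 13, q_0 = 13*0 + 1 = 1.
  i=1: a_1=1, p_1 = 1*13 + 1 = 14, q_1 = 1*1 + 0 = 1.
  i=2: a_2=2, p_2 = 2*14 + 13 = 41, q_2 = 2*1 + 1 = 3.
  i=3: a_3=13, p_3 = 13*41 + 14 = 547, q_3 = 13*3 + 1 = 40.
  i=4: a_4=2, p_4 = 2*547 + 41 = 1135, q_4 = 2*40 + 3 = 83.
  i=5: a_5=1, p_5 = 1*1135 + 547 = 1682, q_5 = 1*83 + 40 = 123.
Check: 1682^2 - 187*123^2 = 2829124 - 2829123 = 1, so (x, y) = (1682, 123) solves the equation, and by the theorem it is the least positive solution.

(x, y) = (1682, 123)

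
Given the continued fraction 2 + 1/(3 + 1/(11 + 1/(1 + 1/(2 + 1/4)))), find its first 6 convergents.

2/1, 7/3, 79/34, 86/37, 251/108, 1090/469

Using the convergent recurrence p_i = a_i*p_{i-1} + p_{i-2}, q_i = a_i*q_{i-1} + q_{i-2} with p_{-2}=0, p_{-1}=1, q_{-2}=1, q_{-1}=0:
  i=0: a_0=2, p_0 = 2*1 + 0 = 2, q_0 = 2*0 + 1 = 1.
  i=1: a_1=3, p_1 = 3*2 + 1 = 7, q_1 = 3*1 + 0 = 3.
  i=2: a_2=11, p_2 = 11*7 + 2 = 79, q_2 = 11*3 + 1 = 34.
  i=3: a_3=1, p_3 = 1*79 + 7 = 86, q_3 = 1*34 + 3 = 37.
  i=4: a_4=2, p_4 = 2*86 + 79 = 251, q_4 = 2*37 + 34 = 108.
  i=5: a_5=4, p_5 = 4*251 + 86 = 1090, q_5 = 4*108 + 37 = 469.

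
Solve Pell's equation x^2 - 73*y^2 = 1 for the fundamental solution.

First expand sqrt(73) as a continued fraction. With x_i = (sqrt(73) + m_i)/d_i and (m_0, d_0) = (0, 1): a_0 = floor(sqrt(73)) = 8, since 8^2 = 64 <= 73 < 81 = 9^2.
Iterate m_{i+1} = d_i*a_i - m_i, d_{i+1} = (73 - m_{i+1}^2)/d_i, a_{i+1} = floor((a_0 + m_{i+1})/d_{i+1}):
  m_1 = 1*8 - 0 = 8, d_1 = (73 - 8^2)/1 = 9/1 = 9, a_1 = floor((8 + 8)/9) = 1.
  m_2 = 9*1 - 8 = 1, d_2 = (73 - 1^2)/9 = 72/9 = 8, a_2 = floor((8 + 1)/8) = 1.
  m_3 = 8*1 - 1 = 7, d_3 = (73 - 7^2)/8 = 24/8 = 3, a_3 = floor((8 + 7)/3) = 5.
  m_4 = 3*5 - 7 = 8, d_4 = (73 - 8^2)/3 = 9/3 = 3, a_4 = floor((8 + 8)/3) = 5.
  m_5 = 3*5 - 8 = 7, d_5 = (73 - 7^2)/3 = 24/3 = 8, a_5 = floor((8 + 7)/8) = 1.
  m_6 = 8*1 - 7 = 1, d_6 = (73 - 1^2)/8 = 72/8 = 9, a_6 = floor((8 + 1)/9) = 1.
  m_7 = 9*1 - 1 = 8, d_7 = (73 - 8^2)/9 = 9/9 = 1, a_7 = floor((8 + 8)/1) = 16.
  m_8 = 1*16 - 8 = 8, d_8 = (73 - 8^2)/1 = 9/1 = 9: (m_8, d_8) = (m_1, d_1) = (8, 9), so from here the quotients repeat a_1, ..., a_7; the period length is 7.
So sqrt(73) = [8; (1, 1, 5, 5, 1, 1, 16)] with period length k = 7.
k is odd, so (p_{k-1}, q_{k-1}) only solves x^2 - 73y^2 = -1 and the fundamental solution of x^2 - 73y^2 = 1 is (p_{2k-1}, q_{2k-1}) = (p_13, q_13); compute convergents through index 13, running through the period twice.
Convergents (p_i = a_i*p_{i-1} + p_{i-2}, q_i = a_i*q_{i-1} + q_{i-2} with p_{-2}=0, p_{-1}=1, q_{-2}=1, q_{-1}=0):
  i=0: a_0=8, p_0 = 8*1 + 0 = 8, q_0 = 8*0 + 1 = 1.
  i=1: a_1=1, p_1 = 1*8 + 1 = 9, q_1 = 1*1 + 0 = 1.
  i=2: a_2=1, p_2 = 1*9 + 8 = 17, q_2 = 1*1 + 1 = 2.
  i=3: a_3=5, p_3 = 5*17 + 9 = 94, q_3 = 5*2 + 1 = 11.
  i=4: a_4=5, p_4 = 5*94 + 17 = 487, q_4 = 5*11 + 2 = 57.
  i=5: a_5=1, p_5 = 1*487 + 94 = 581, q_5 = 1*57 + 11 = 68.
  i=6: a_6=1, p_6 = 1*581 + 487 = 1068, q_6 = 1*68 + 57 = 125.
  i=7: a_7=16, p_7 = 16*1068 + 581 = 17669, q_7 = 16*125 + 68 = 2068.
  i=8: a_8=1, p_8 = 1*17669 + 1068 = 18737, q_8 = 1*2068 + 125 = 2193.
  i=9: a_9=1, p_9 = 1*18737 + 17669 = 36406, q_9 = 1*2193 + 2068 = 4261.
  i=10: a_10=5, p_10 = 5*36406 + 18737 = 200767, q_10 = 5*4261 + 2193 = 23498.
  i=11: a_11=5, p_11 = 5*200767 + 36406 = 1040241, q_11 = 5*23498 + 4261 = 121751.
  i=12: a_12=1, p_12 = 1*1040241 + 200767 = 1241008, q_12 = 1*121751 + 23498 = 145249.
  i=13: a_13=1, p_13 = 1*1241008 + 1040241 = 2281249, q_13 = 1*145249 + 121751 = 267000.
Indeed p_6^2 - 73*q_6^2 = 1140624 - 1140625 = -1, not +1.
Check: 2281249^2 - 73*267000^2 = 5204097000001 - 5204097000000 = 1, so (x, y) = (2281249, 267000) solves the equation, and by the theorem it is the least positive solution.

(x, y) = (2281249, 267000)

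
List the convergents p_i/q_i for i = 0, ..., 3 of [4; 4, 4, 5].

Using the convergent recurrence p_i = a_i*p_{i-1} + p_{i-2}, q_i = a_i*q_{i-1} + q_{i-2} with p_{-2}=0, p_{-1}=1, q_{-2}=1, q_{-1}=0:
  i=0: a_0=4, p_0 = 4*1 + 0 = 4, q_0 = 4*0 + 1 = 1.
  i=1: a_1=4, p_1 = 4*4 + 1 = 17, q_1 = 4*1 + 0 = 4.
  i=2: a_2=4, p_2 = 4*17 + 4 = 72, q_2 = 4*4 + 1 = 17.
  i=3: a_3=5, p_3 = 5*72 + 17 = 377, q_3 = 5*17 + 4 = 89.

4/1, 17/4, 72/17, 377/89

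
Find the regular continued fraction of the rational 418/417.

[1; 417]

Run the Euclidean algorithm on 418 and 417; the successive quotients are the partial quotients a_0, a_1, ... (each step inverts the fractional part left over by the previous one):
  418 = 1*417 + 1, so a_0 = 1.
  417 = 417*1 + 0, so a_1 = 417.
The remainder reaches 0 after 2 divisions, so the expansion has 2 partial quotients, read off in order.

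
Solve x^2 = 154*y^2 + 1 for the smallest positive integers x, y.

(x, y) = (21295, 1716)

First expand sqrt(154) as a continued fraction. With x_i = (sqrt(154) + m_i)/d_i and (m_0, d_0) = (0, 1): a_0 = floor(sqrt(154)) = 12, since 12^2 = 144 <= 154 < 169 = 13^2.
Iterate m_{i+1} = d_i*a_i - m_i, d_{i+1} = (154 - m_{i+1}^2)/d_i, a_{i+1} = floor((a_0 + m_{i+1})/d_{i+1}):
  m_1 = 1*12 - 0 = 12, d_1 = (154 - 12^2)/1 = 10/1 = 10, a_1 = floor((12 + 12)/10) = 2.
  m_2 = 10*2 - 12 = 8, d_2 = (154 - 8^2)/10 = 90/10 = 9, a_2 = floor((12 + 8)/9) = 2.
  m_3 = 9*2 - 8 = 10, d_3 = (154 - 10^2)/9 = 54/9 = 6, a_3 = floor((12 + 10)/6) = 3.
  m_4 = 6*3 - 10 = 8, d_4 = (154 - 8^2)/6 = 90/6 = 15, a_4 = floor((12 + 8)/15) = 1.
  m_5 = 15*1 - 8 = 7, d_5 = (154 - 7^2)/15 = 105/15 = 7, a_5 = floor((12 + 7)/7) = 2.
  m_6 = 7*2 - 7 = 7, d_6 = (154 - 7^2)/7 = 105/7 = 15, a_6 = floor((12 + 7)/15) = 1.
  m_7 = 15*1 - 7 = 8, d_7 = (154 - 8^2)/15 = 90/15 = 6, a_7 = floor((12 + 8)/6) = 3.
  m_8 = 6*3 - 8 = 10, d_8 = (154 - 10^2)/6 = 54/6 = 9, a_8 = floor((12 + 10)/9) = 2.
  m_9 = 9*2 - 10 = 8, d_9 = (154 - 8^2)/9 = 90/9 = 10, a_9 = floor((12 + 8)/10) = 2.
  m_10 = 10*2 - 8 = 12, d_10 = (154 - 12^2)/10 = 10/10 = 1, a_10 = floor((12 + 12)/1) = 24.
  m_11 = 1*24 - 12 = 12, d_11 = (154 - 12^2)/1 = 10/1 = 10: (m_11, d_11) = (m_1, d_1) = (12, 10), so from here the quotients repeat a_1, ..., a_10; the period length is 10.
So sqrt(154) = [12; (2, 2, 3, 1, 2, 1, 3, 2, 2, 24)] with period length k = 10.
k is even, so the fundamental solution of x^2 - 154y^2 = 1 is (p_{k-1}, q_{k-1}) = (p_9, q_9); compute convergents through index 9.
Convergents (p_i = a_i*p_{i-1} + p_{i-2}, q_i = a_i*q_{i-1} + q_{i-2} with p_{-2}=0, p_{-1}=1, q_{-2}=1, q_{-1}=0):
  i=0: a_0=12, p_0 = 12*1 + 0 = 12, q_0 = 12*0 + 1 = 1.
  i=1: a_1=2, p_1 = 2*12 + 1 = 25, q_1 = 2*1 + 0 = 2.
  i=2: a_2=2, p_2 = 2*25 + 12 = 62, q_2 = 2*2 + 1 = 5.
  i=3: a_3=3, p_3 = 3*62 + 25 = 211, q_3 = 3*5 + 2 = 17.
  i=4: a_4=1, p_4 = 1*211 + 62 = 273, q_4 = 1*17 + 5 = 22.
  i=5: a_5=2, p_5 = 2*273 + 211 = 757, q_5 = 2*22 + 17 = 61.
  i=6: a_6=1, p_6 = 1*757 + 273 = 1030, q_6 = 1*61 + 22 = 83.
  i=7: a_7=3, p_7 = 3*1030 + 757 = 3847, q_7 = 3*83 + 61 = 310.
  i=8: a_8=2, p_8 = 2*3847 + 1030 = 8724, q_8 = 2*310 + 83 = 703.
  i=9: a_9=2, p_9 = 2*8724 + 3847 = 21295, q_9 = 2*703 + 310 = 1716.
Check: 21295^2 - 154*1716^2 = 453477025 - 453477024 = 1, so (x, y) = (21295, 1716) solves the equation, and by the theorem it is the least positive solution.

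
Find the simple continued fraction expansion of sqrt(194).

[13; (1, 12, 1, 26)]

Write x_i = (sqrt(194) + m_i)/d_i with (m_0, d_0) = (0, 1). a_0 = floor(sqrt(194)) = 13, since 13^2 = 169 <= 194 < 196 = 14^2.
Iterate m_{i+1} = d_i*a_i - m_i, d_{i+1} = (194 - m_{i+1}^2)/d_i, a_{i+1} = floor((a_0 + m_{i+1})/d_{i+1}):
  m_1 = 1*13 - 0 = 13, d_1 = (194 - 13^2)/1 = 25/1 = 25, a_1 = floor((13 + 13)/25) = 1.
  m_2 = 25*1 - 13 = 12, d_2 = (194 - 12^2)/25 = 50/25 = 2, a_2 = floor((13 + 12)/2) = 12.
  m_3 = 2*12 - 12 = 12, d_3 = (194 - 12^2)/2 = 50/2 = 25, a_3 = floor((13 + 12)/25) = 1.
  m_4 = 25*1 - 12 = 13, d_4 = (194 - 13^2)/25 = 25/25 = 1, a_4 = floor((13 + 13)/1) = 26.
  m_5 = 1*26 - 13 = 13, d_5 = (194 - 13^2)/1 = 25/1 = 25: (m_5, d_5) = (m_1, d_1) = (13, 25), so from here the quotients repeat a_1, ..., a_4; the period length is 4.
Hence the expansion of sqrt(194) is a_0 = 13 followed by the repeating block 1, 12, 1, 26 (period 4).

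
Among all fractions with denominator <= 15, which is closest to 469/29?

97/6

Expand x = 469/29 as a continued fraction with the Euclidean algorithm:
  469 = 16*29 + 5, so a_0 = 16.
  29 = 5*5 + 4, so a_1 = 5.
  5 = 1*4 + 1, so a_2 = 1.
  4 = 4*1 + 0, so a_3 = 4.
so x = [16; 5, 1, 4].
Convergents (p_i = a_i*p_{i-1} + p_{i-2}, q_i = a_i*q_{i-1} + q_{i-2} with p_{-2}=0, p_{-1}=1, q_{-2}=1, q_{-1}=0), until the denominator exceeds 15:
  i=0: a_0=16, p_0 = 16*1 + 0 = 16, q_0 = 16*0 + 1 = 1.
  i=1: a_1=5, p_1 = 5*16 + 1 = 81, q_1 = 5*1 + 0 = 5.
  i=2: a_2=1, p_2 = 1*81 + 16 = 97, q_2 = 1*5 + 1 = 6.
  i=3: a_3=4, p_3 = 4*97 + 81 = 469, q_3 = 4*6 + 5 = 29.
q_3 = 29 > 15, so the last convergent with denominator <= 15 is p_2/q_2 = 97/6.
The closest fraction with denominator <= 15 is either p_2/q_2 or the intermediate fraction (k*p_2 + p_1)/(k*q_2 + q_1) with the largest k >= 1 whose denominator stays <= 15; these approach x as k grows, and every other convergent or intermediate fraction in range is farther away.
Largest k: floor((15 - q_1)/q_2) = floor((15 - 5)/6) = 1.
That gives (1*97 + 81)/(1*6 + 5) = 178/11.
Compare the errors: |x - 97/6| = |469*6 - 97*29|/(29*6) = 1/174, and |x - 178/11| = |469*11 - 178*29|/(29*11) = 3/319.
Cross-multiplying, 1*319 = 319 < 522 = 3*174, so 1/174 is smaller: the convergent 97/6 is closer to x than 178/11.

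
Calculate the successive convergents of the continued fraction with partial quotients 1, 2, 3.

Using the convergent recurrence p_i = a_i*p_{i-1} + p_{i-2}, q_i = a_i*q_{i-1} + q_{i-2} with p_{-2}=0, p_{-1}=1, q_{-2}=1, q_{-1}=0:
  i=0: a_0=1, p_0 = 1*1 + 0 = 1, q_0 = 1*0 + 1 = 1.
  i=1: a_1=2, p_1 = 2*1 + 1 = 3, q_1 = 2*1 + 0 = 2.
  i=2: a_2=3, p_2 = 3*3 + 1 = 10, q_2 = 3*2 + 1 = 7.

1/1, 3/2, 10/7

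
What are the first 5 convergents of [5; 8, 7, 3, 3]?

Using the convergent recurrence p_i = a_i*p_{i-1} + p_{i-2}, q_i = a_i*q_{i-1} + q_{i-2} with p_{-2}=0, p_{-1}=1, q_{-2}=1, q_{-1}=0:
  i=0: a_0=5, p_0 = 5*1 + 0 = 5, q_0 = 5*0 + 1 = 1.
  i=1: a_1=8, p_1 = 8*5 + 1 = 41, q_1 = 8*1 + 0 = 8.
  i=2: a_2=7, p_2 = 7*41 + 5 = 292, q_2 = 7*8 + 1 = 57.
  i=3: a_3=3, p_3 = 3*292 + 41 = 917, q_3 = 3*57 + 8 = 179.
  i=4: a_4=3, p_4 = 3*917 + 292 = 3043, q_4 = 3*179 + 57 = 594.

5/1, 41/8, 292/57, 917/179, 3043/594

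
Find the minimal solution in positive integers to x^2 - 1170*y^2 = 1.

First expand sqrt(1170) as a continued fraction. With x_i = (sqrt(1170) + m_i)/d_i and (m_0, d_0) = (0, 1): a_0 = floor(sqrt(1170)) = 34, since 34^2 = 1156 <= 1170 < 1225 = 35^2.
Iterate m_{i+1} = d_i*a_i - m_i, d_{i+1} = (1170 - m_{i+1}^2)/d_i, a_{i+1} = floor((a_0 + m_{i+1})/d_{i+1}):
  m_1 = 1*34 - 0 = 34, d_1 = (1170 - 34^2)/1 = 14/1 = 14, a_1 = floor((34 + 34)/14) = 4.
  m_2 = 14*4 - 34 = 22, d_2 = (1170 - 22^2)/14 = 686/14 = 49, a_2 = floor((34 + 22)/49) = 1.
  m_3 = 49*1 - 22 = 27, d_3 = (1170 - 27^2)/49 = 441/49 = 9, a_3 = floor((34 + 27)/9) = 6.
  m_4 = 9*6 - 27 = 27, d_4 = (1170 - 27^2)/9 = 441/9 = 49, a_4 = floor((34 + 27)/49) = 1.
  m_5 = 49*1 - 27 = 22, d_5 = (1170 - 22^2)/49 = 686/49 = 14, a_5 = floor((34 + 22)/14) = 4.
  m_6 = 14*4 - 22 = 34, d_6 = (1170 - 34^2)/14 = 14/14 = 1, a_6 = floor((34 + 34)/1) = 68.
  m_7 = 1*68 - 34 = 34, d_7 = (1170 - 34^2)/1 = 14/1 = 14: (m_7, d_7) = (m_1, d_1) = (34, 14), so from here the quotients repeat a_1, ..., a_6; the period length is 6.
So sqrt(1170) = [34; (4, 1, 6, 1, 4, 68)] with period length k = 6.
k is even, so the fundamental solution of x^2 - 1170y^2 = 1 is (p_{k-1}, q_{k-1}) = (p_5, q_5); compute convergents through index 5.
Convergents (p_i = a_i*p_{i-1} + p_{i-2}, q_i = a_i*q_{i-1} + q_{i-2} with p_{-2}=0, p_{-1}=1, q_{-2}=1, q_{-1}=0):
  i=0: a_0=34, p_0 = 34*1 + 0 = 34, q_0 = 34*0 + 1 = 1.
  i=1: a_1=4, p_1 = 4*34 + 1 = 137, q_1 = 4*1 + 0 = 4.
  i=2: a_2=1, p_2 = 1*137 + 34 = 171, q_2 = 1*4 + 1 = 5.
  i=3: a_3=6, p_3 = 6*171 + 137 = 1163, q_3 = 6*5 + 4 = 34.
  i=4: a_4=1, p_4 = 1*1163 + 171 = 1334, q_4 = 1*34 + 5 = 39.
  i=5: a_5=4, p_5 = 4*1334 + 1163 = 6499, q_5 = 4*39 + 34 = 190.
Check: 6499^2 - 1170*190^2 = 42237001 - 42237000 = 1, so (x, y) = (6499, 190) solves the equation, and by the theorem it is the least positive solution.

(x, y) = (6499, 190)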